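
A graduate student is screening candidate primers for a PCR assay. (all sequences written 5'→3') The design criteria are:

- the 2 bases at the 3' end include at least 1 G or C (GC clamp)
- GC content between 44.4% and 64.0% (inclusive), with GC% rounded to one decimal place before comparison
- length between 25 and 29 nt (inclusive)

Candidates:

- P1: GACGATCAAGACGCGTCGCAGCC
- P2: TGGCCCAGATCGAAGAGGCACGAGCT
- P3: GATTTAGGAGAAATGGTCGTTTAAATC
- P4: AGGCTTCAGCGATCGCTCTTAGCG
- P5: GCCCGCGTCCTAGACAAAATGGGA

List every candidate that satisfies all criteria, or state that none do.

P1 (23 nt, A=6 T=2 G=7 C=8): 3' end CC has 2 G/C ✓; GC 15/23 = 65.2%, outside 44.4–64.0% ✗; length 23, outside 25–29 ✗ — fails.
P2 (26 nt, A=7 T=3 G=9 C=7): 3' end CT has 1 G/C ✓; GC 16/26 = 61.5% ✓; length 26 ✓ — passes.
P3 (27 nt, A=9 T=9 G=7 C=2): 3' end TC has 1 G/C ✓; GC 9/27 = 33.3%, outside 44.4–64.0% ✗; length 27 ✓ — fails.
P4 (24 nt, A=4 T=6 G=7 C=7): 3' end CG has 2 G/C ✓; GC 14/24 = 58.3% ✓; length 24, outside 25–29 ✗ — fails.
P5 (24 nt, A=7 T=3 G=7 C=7): 3' end GA has 1 G/C ✓; GC 14/24 = 58.3% ✓; length 24, outside 25–29 ✗ — fails.

P2 only.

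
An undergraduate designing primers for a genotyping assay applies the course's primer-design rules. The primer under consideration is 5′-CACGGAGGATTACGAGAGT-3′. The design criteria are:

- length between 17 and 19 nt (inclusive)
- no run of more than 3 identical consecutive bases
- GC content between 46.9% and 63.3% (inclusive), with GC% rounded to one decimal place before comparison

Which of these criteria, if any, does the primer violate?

Meets all criteria.

Base counts: A=6, T=3, G=7, C=3 (length 19).
length: length 19 ✓
homopolymer run: longest run = 2 ✓
GC content: GC 10/19 = 52.6% ✓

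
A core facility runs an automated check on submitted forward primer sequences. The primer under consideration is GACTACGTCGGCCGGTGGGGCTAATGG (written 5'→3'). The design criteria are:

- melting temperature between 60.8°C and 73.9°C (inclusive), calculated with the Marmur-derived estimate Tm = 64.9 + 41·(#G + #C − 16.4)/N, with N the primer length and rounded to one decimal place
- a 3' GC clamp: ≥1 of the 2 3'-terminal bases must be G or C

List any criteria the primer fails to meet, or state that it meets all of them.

Base counts: A=4, T=5, G=12, C=6 (length 27).
Tm: Tm = 64.9 + 41·(18 − 16.4)/27 = 67.3°C ✓
GC clamp: 3' end GG has 2 G/C ✓

Meets all criteria.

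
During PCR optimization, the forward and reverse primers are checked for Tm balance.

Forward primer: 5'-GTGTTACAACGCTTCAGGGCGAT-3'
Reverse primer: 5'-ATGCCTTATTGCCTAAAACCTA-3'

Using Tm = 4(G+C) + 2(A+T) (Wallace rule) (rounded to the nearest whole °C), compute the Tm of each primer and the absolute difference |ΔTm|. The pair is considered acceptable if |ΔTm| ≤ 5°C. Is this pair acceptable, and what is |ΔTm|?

Forward: A=5 T=6 G=7 C=5 → Tm = 2·11 + 4·12 = 70°C.
Reverse: A=7 T=7 G=2 C=6 → Tm = 2·14 + 4·8 = 60°C.
|ΔTm| = |70 − 60| = 10°C, > 5°C.

|ΔTm| = 10°C; the pair is not acceptable.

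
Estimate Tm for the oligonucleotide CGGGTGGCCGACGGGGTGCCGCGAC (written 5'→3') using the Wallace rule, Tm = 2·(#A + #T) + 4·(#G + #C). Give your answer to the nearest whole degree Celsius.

Base counts: A=2, T=2, G=13, C=8 (length 25).
Tm = 2·(2+2) + 4·(13+8) = 2·4 + 4·21 = 8 + 84 = 92°C.

92°C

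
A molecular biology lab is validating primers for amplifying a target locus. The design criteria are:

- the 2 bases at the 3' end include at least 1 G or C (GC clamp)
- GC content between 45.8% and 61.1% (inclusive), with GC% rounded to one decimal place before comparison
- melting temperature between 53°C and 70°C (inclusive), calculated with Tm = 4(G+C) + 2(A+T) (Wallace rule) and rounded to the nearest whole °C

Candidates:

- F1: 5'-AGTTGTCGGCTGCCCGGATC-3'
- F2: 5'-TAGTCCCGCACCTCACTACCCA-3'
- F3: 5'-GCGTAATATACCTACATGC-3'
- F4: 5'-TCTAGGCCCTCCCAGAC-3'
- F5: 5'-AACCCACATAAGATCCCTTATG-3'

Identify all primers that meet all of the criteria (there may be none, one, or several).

F2 only.

F1 (20 nt, A=2 T=5 G=7 C=6): 3' end TC has 1 G/C ✓; GC 13/20 = 65.0%, outside 45.8–61.1% ✗; Tm = 2·7 + 4·13 = 66°C ✓ — fails.
F2 (22 nt, A=5 T=4 G=2 C=11): 3' end CA has 1 G/C ✓; GC 13/22 = 59.1% ✓; Tm = 2·9 + 4·13 = 70°C ✓ — passes.
F3 (19 nt, A=6 T=5 G=3 C=5): 3' end GC has 2 G/C ✓; GC 8/19 = 42.1%, outside 45.8–61.1% ✗; Tm = 2·11 + 4·8 = 54°C ✓ — fails.
F4 (17 nt, A=3 T=3 G=3 C=8): 3' end AC has 1 G/C ✓; GC 11/17 = 64.7%, outside 45.8–61.1% ✗; Tm = 2·6 + 4·11 = 56°C ✓ — fails.
F5 (22 nt, A=8 T=5 G=2 C=7): 3' end TG has 1 G/C ✓; GC 9/22 = 40.9%, outside 45.8–61.1% ✗; Tm = 2·13 + 4·9 = 62°C ✓ — fails.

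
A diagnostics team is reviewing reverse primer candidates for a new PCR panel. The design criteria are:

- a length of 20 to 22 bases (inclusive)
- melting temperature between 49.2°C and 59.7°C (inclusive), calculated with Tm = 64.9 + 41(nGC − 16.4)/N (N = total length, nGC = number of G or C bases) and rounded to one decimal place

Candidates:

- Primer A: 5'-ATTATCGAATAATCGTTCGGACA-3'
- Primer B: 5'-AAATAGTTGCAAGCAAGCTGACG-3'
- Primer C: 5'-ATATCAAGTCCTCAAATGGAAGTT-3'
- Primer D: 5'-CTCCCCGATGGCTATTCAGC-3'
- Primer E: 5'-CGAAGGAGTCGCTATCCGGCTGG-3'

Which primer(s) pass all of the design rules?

Primer D only.

Primer A (23 nt, A=8 T=7 G=4 C=4): length 23, outside 20–22 ✗; Tm = 64.9 + 41·(8 − 16.4)/23 = 49.9°C ✓ — fails.
Primer B (23 nt, A=9 T=4 G=6 C=4): length 23, outside 20–22 ✗; Tm = 64.9 + 41·(10 − 16.4)/23 = 53.5°C ✓ — fails.
Primer C (24 nt, A=9 T=7 G=4 C=4): length 24, outside 20–22 ✗; Tm = 64.9 + 41·(8 − 16.4)/24 = 50.6°C ✓ — fails.
Primer D (20 nt, A=3 T=5 G=4 C=8): length 20 ✓; Tm = 64.9 + 41·(12 − 16.4)/20 = 55.9°C ✓ — passes.
Primer E (23 nt, A=4 T=4 G=9 C=6): length 23, outside 20–22 ✗; Tm = 64.9 + 41·(15 − 16.4)/23 = 62.4°C, outside 49.2–59.7°C ✗ — fails.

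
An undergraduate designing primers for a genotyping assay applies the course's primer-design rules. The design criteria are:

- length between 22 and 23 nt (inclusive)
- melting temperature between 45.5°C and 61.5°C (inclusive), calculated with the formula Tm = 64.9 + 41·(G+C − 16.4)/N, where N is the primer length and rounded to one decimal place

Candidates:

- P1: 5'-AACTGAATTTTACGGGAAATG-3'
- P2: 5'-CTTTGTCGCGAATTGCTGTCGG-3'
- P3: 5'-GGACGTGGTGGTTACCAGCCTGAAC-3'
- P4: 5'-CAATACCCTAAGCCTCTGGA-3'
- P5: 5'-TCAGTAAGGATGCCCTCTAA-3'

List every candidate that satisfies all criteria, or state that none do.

P1 (21 nt, A=8 T=6 G=5 C=2): length 21, outside 22–23 ✗; Tm = 64.9 + 41·(7 − 16.4)/21 = 46.5°C ✓ — fails.
P2 (22 nt, A=2 T=8 G=7 C=5): length 22 ✓; Tm = 64.9 + 41·(12 − 16.4)/22 = 56.7°C ✓ — passes.
P3 (25 nt, A=5 T=5 G=9 C=6): length 25, outside 22–23 ✗; Tm = 64.9 + 41·(15 − 16.4)/25 = 62.6°C, outside 45.5–61.5°C ✗ — fails.
P4 (20 nt, A=6 T=4 G=3 C=7): length 20, outside 22–23 ✗; Tm = 64.9 + 41·(10 − 16.4)/20 = 51.8°C ✓ — fails.
P5 (20 nt, A=6 T=5 G=4 C=5): length 20, outside 22–23 ✗; Tm = 64.9 + 41·(9 − 16.4)/20 = 49.7°C ✓ — fails.

P2 only.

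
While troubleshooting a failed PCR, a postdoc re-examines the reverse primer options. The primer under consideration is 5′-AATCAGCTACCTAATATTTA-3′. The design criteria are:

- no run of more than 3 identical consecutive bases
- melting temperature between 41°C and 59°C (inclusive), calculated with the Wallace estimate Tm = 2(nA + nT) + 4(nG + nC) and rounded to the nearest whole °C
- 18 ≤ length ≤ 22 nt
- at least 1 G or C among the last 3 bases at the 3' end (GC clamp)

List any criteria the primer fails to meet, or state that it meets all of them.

Base counts: A=8, T=7, G=1, C=4 (length 20).
homopolymer run: longest run = 3 ✓
Tm: Tm = 2·15 + 4·5 = 50°C ✓
length: length 20 ✓
GC clamp: 3' end TTA has 0 G/C, need ≥1 ✗

Fails: GC clamp.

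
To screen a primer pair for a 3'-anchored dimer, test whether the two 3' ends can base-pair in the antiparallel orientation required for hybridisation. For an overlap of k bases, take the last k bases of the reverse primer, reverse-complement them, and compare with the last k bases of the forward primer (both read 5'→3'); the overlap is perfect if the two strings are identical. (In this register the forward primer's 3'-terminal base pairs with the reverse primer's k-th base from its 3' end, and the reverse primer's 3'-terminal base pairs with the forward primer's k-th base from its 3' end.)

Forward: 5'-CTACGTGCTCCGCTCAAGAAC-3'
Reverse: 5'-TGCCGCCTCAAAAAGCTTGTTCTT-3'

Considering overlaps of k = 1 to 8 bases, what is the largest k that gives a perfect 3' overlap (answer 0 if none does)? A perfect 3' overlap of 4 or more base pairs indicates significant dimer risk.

Last 8 bases (5'→3') — forward …TCAAGAAC, reverse …TTGTTCTT.
Reverse complement of the reverse primer's last 8 bases: AAGAACAA; its first k bases are the reverse complement of the reverse primer's last k bases, so a perfect k-base overlap needs the forward primer's last k bases to equal them.
Comparing (forward last k vs required): k=1: C vs A ✗; k=2: AC vs AA ✗; k=3: AAC vs AAG ✗; k=4: GAAC vs AAGA ✗; k=5: AGAAC vs AAGAA ✗; k=6: AAGAAC vs AAGAAC ✓; k=7: CAAGAAC vs AAGAACA ✗; k=8: TCAAGAAC vs AAGAACAA ✗.
Only k = 6 is perfect, so the longest perfect 3' overlap is 6.

Longest perfect overlap: 6 complementary base pairs; significant dimer risk (threshold 4).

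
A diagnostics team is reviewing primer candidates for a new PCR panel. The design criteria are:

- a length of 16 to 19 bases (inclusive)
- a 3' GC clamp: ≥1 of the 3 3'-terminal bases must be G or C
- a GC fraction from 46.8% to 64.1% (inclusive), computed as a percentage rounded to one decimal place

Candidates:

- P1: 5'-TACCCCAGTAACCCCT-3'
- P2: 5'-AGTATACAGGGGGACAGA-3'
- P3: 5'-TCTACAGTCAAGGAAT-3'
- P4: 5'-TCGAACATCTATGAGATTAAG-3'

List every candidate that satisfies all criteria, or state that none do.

P1 and P2.

P1 (16 nt, A=4 T=3 G=1 C=8): length 16 ✓; 3' end CCT has 2 G/C ✓; GC 9/16 = 56.3% ✓ — passes.
P2 (18 nt, A=7 T=2 G=7 C=2): length 18 ✓; 3' end AGA has 1 G/C ✓; GC 9/18 = 50.0% ✓ — passes.
P3 (16 nt, A=6 T=4 G=3 C=3): length 16 ✓; 3' end AAT has 0 G/C, need ≥1 ✗; GC 6/16 = 37.5%, outside 46.8–64.1% ✗ — fails.
P4 (21 nt, A=8 T=6 G=4 C=3): length 21, outside 16–19 ✗; 3' end AAG has 1 G/C ✓; GC 7/21 = 33.3%, outside 46.8–64.1% ✗ — fails.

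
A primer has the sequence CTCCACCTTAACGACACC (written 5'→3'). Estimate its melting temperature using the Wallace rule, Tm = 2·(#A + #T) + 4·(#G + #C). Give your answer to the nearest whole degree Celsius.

56°C

Base counts: A=5, T=3, G=1, C=9 (length 18).
Tm = 2·(5+3) + 4·(1+9) = 2·8 + 4·10 = 16 + 40 = 56°C.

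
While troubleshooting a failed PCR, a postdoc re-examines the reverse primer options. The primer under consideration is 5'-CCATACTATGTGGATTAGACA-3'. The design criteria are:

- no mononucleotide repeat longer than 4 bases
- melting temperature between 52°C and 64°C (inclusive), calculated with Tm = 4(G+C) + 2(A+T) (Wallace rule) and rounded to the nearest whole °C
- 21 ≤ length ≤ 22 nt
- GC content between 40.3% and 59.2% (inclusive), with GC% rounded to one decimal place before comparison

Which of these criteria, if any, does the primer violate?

Base counts: A=7, T=6, G=4, C=4 (length 21).
homopolymer run: longest run = 2 ✓
Tm: Tm = 2·13 + 4·8 = 58°C ✓
length: length 21 ✓
GC content: GC 8/21 = 38.1%, outside 40.3–59.2% ✗

Fails: GC content.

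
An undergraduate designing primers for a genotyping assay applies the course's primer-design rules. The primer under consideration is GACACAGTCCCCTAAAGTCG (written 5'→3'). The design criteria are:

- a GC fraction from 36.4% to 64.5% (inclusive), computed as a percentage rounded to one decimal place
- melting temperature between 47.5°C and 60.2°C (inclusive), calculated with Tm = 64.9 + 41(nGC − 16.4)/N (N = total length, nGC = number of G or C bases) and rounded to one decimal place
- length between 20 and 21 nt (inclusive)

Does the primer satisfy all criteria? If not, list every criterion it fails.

Meets all criteria.

Base counts: A=6, T=3, G=4, C=7 (length 20).
GC content: GC 11/20 = 55.0% ✓
Tm: Tm = 64.9 + 41·(11 − 16.4)/20 = 53.8°C ✓
length: length 20 ✓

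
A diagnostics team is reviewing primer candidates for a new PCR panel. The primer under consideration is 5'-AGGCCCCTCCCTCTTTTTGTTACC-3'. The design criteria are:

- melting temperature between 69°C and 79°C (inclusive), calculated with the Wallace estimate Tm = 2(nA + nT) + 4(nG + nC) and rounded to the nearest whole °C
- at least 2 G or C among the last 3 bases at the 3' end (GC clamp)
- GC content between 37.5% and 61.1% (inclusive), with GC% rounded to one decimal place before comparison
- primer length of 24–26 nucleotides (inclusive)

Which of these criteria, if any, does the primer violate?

Meets all criteria.

Base counts: A=2, T=9, G=3, C=10 (length 24).
Tm: Tm = 2·11 + 4·13 = 74°C ✓
GC clamp: 3' end ACC has 2 G/C ✓
GC content: GC 13/24 = 54.2% ✓
length: length 24 ✓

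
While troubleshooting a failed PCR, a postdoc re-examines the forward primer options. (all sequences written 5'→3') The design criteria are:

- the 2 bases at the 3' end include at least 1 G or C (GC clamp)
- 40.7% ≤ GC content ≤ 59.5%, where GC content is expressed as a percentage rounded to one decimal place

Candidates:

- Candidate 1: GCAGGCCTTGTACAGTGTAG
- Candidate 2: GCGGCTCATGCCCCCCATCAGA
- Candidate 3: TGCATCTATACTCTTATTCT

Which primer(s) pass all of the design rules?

Candidate 1 (20 nt, A=4 T=5 G=7 C=4): 3' end AG has 1 G/C ✓; GC 11/20 = 55.0% ✓ — passes.
Candidate 2 (22 nt, A=4 T=3 G=5 C=10): 3' end GA has 1 G/C ✓; GC 15/22 = 68.2%, outside 40.7–59.5% ✗ — fails.
Candidate 3 (20 nt, A=4 T=10 G=1 C=5): 3' end CT has 1 G/C ✓; GC 6/20 = 30.0%, outside 40.7–59.5% ✗ — fails.

Candidate 1 only.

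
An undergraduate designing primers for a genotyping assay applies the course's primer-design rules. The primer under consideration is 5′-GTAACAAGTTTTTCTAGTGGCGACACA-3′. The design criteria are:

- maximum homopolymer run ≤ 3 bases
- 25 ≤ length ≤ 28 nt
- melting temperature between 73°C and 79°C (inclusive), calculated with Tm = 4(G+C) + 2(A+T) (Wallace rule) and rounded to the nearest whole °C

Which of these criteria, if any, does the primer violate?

Fails: homopolymer run.

Base counts: A=8, T=8, G=6, C=5 (length 27).
homopolymer run: longest run = 5, exceeds 3 ✗
length: length 27 ✓
Tm: Tm = 2·16 + 4·11 = 76°C ✓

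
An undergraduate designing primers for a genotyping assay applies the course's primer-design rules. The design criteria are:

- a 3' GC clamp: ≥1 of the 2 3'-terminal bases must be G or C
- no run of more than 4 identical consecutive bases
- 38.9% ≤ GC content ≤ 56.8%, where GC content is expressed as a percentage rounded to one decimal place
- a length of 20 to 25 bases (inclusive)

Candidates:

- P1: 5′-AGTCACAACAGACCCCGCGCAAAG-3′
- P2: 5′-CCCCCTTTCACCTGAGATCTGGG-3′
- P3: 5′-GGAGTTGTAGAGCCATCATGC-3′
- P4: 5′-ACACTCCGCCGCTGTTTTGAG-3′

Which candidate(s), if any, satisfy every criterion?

P3 only.

P1 (24 nt, A=9 T=1 G=5 C=9): 3' end AG has 1 G/C ✓; longest run = 4 ✓; GC 14/24 = 58.3%, outside 38.9–56.8% ✗; length 24 ✓ — fails.
P2 (23 nt, A=3 T=6 G=5 C=9): 3' end GG has 2 G/C ✓; longest run = 5, exceeds 4 ✗; GC 14/23 = 60.9%, outside 38.9–56.8% ✗; length 23 ✓ — fails.
P3 (21 nt, A=5 T=5 G=7 C=4): 3' end GC has 2 G/C ✓; longest run = 2 ✓; GC 11/21 = 52.4% ✓; length 21 ✓ — passes.
P4 (21 nt, A=3 T=6 G=5 C=7): 3' end AG has 1 G/C ✓; longest run = 4 ✓; GC 12/21 = 57.1%, outside 38.9–56.8% ✗; length 21 ✓ — fails.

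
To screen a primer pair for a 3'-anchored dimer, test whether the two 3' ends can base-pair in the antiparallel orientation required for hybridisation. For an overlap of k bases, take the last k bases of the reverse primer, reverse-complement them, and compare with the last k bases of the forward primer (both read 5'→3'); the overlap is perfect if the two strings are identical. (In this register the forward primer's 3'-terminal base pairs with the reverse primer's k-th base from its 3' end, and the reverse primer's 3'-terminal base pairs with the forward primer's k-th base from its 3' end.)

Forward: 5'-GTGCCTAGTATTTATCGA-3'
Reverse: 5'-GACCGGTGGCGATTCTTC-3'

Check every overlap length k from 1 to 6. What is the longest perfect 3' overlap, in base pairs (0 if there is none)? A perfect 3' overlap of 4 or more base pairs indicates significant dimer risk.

Longest perfect overlap: 2 complementary base pairs; below the dimer-risk threshold (threshold 4).

Last 6 bases (5'→3') — forward …TATCGA, reverse …TTCTTC.
Reverse complement of the reverse primer's last 6 bases: GAAGAA; its first k bases are the reverse complement of the reverse primer's last k bases, so a perfect k-base overlap needs the forward primer's last k bases to equal them.
Comparing (forward last k vs required): k=1: A vs G ✗; k=2: GA vs GA ✓; k=3: CGA vs GAA ✗; k=4: TCGA vs GAAG ✗; k=5: ATCGA vs GAAGA ✗; k=6: TATCGA vs GAAGAA ✗.
Only k = 2 is perfect, so the longest perfect 3' overlap is 2.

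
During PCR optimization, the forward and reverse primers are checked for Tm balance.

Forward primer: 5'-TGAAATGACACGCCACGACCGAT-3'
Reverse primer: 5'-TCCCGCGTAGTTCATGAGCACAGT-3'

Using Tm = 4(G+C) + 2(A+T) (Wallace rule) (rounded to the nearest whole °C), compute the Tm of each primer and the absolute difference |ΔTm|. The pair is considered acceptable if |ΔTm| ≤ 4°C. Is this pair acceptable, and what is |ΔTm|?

|ΔTm| = 4°C; the pair is acceptable.

Forward: A=8 T=3 G=5 C=7 → Tm = 2·11 + 4·12 = 70°C.
Reverse: A=5 T=6 G=6 C=7 → Tm = 2·11 + 4·13 = 74°C.
|ΔTm| = |70 − 74| = 4°C, ≤ 4°C.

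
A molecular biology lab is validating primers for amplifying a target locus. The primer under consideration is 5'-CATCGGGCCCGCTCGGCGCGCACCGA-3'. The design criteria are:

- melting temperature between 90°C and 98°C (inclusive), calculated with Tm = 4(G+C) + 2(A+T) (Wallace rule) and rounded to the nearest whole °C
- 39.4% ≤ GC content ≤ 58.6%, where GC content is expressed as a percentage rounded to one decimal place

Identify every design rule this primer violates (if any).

Base counts: A=3, T=2, G=9, C=12 (length 26).
Tm: Tm = 2·5 + 4·21 = 94°C ✓
GC content: GC 21/26 = 80.8%, outside 39.4–58.6% ✗

Fails: GC content.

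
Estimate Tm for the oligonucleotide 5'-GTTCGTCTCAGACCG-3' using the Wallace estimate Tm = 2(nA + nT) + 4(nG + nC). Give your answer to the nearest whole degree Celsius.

48°C

Base counts: A=2, T=4, G=4, C=5 (length 15).
Tm = 2·(2+4) + 4·(4+5) = 2·6 + 4·9 = 12 + 36 = 48°C.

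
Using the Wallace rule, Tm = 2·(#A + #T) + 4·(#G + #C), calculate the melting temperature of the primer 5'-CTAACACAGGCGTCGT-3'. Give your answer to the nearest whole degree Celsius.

Base counts: A=4, T=3, G=4, C=5 (length 16).
Tm = 2·(4+3) + 4·(4+5) = 2·7 + 4·9 = 14 + 36 = 50°C.

50°C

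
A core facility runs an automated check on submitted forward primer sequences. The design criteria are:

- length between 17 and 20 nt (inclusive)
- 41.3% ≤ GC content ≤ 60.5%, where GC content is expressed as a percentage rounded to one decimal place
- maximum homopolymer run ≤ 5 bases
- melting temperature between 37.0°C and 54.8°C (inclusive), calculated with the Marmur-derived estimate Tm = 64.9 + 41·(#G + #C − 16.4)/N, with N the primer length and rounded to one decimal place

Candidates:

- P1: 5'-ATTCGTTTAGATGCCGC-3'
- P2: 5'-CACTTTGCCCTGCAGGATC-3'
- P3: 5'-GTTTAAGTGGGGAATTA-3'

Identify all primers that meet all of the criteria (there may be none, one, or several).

P1 (17 nt, A=3 T=6 G=4 C=4): length 17 ✓; GC 8/17 = 47.1% ✓; longest run = 3 ✓; Tm = 64.9 + 41·(8 − 16.4)/17 = 44.6°C ✓ — passes.
P2 (19 nt, A=3 T=5 G=4 C=7): length 19 ✓; GC 11/19 = 57.9% ✓; longest run = 3 ✓; Tm = 64.9 + 41·(11 − 16.4)/19 = 53.2°C ✓ — passes.
P3 (17 nt, A=5 T=6 G=6 C=0): length 17 ✓; GC 6/17 = 35.3%, outside 41.3–60.5% ✗; longest run = 4 ✓; Tm = 64.9 + 41·(6 − 16.4)/17 = 39.8°C ✓ — fails.

P1 and P2.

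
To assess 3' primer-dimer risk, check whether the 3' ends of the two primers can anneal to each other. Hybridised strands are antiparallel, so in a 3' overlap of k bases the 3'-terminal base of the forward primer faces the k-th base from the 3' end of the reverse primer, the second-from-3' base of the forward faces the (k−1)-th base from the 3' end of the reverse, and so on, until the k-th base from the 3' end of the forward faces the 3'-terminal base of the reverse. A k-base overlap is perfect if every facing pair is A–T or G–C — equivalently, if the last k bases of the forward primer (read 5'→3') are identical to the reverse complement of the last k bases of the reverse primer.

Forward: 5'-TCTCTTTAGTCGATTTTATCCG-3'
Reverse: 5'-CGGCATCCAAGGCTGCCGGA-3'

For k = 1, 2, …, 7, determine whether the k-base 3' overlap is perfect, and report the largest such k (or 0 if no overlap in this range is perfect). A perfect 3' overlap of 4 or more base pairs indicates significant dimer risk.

Longest perfect overlap: 4 complementary base pairs; significant dimer risk (threshold 4).

Last 7 bases (5'→3') — forward …TTATCCG, reverse …TGCCGGA.
Reverse complement of the reverse primer's last 7 bases: TCCGGCA; its first k bases are the reverse complement of the reverse primer's last k bases, so a perfect k-base overlap needs the forward primer's last k bases to equal them.
Comparing (forward last k vs required): k=1: G vs T ✗; k=2: CG vs TC ✗; k=3: CCG vs TCC ✗; k=4: TCCG vs TCCG ✓; k=5: ATCCG vs TCCGG ✗; k=6: TATCCG vs TCCGGC ✗; k=7: TTATCCG vs TCCGGCA ✗.
Only k = 4 is perfect, so the longest perfect 3' overlap is 4.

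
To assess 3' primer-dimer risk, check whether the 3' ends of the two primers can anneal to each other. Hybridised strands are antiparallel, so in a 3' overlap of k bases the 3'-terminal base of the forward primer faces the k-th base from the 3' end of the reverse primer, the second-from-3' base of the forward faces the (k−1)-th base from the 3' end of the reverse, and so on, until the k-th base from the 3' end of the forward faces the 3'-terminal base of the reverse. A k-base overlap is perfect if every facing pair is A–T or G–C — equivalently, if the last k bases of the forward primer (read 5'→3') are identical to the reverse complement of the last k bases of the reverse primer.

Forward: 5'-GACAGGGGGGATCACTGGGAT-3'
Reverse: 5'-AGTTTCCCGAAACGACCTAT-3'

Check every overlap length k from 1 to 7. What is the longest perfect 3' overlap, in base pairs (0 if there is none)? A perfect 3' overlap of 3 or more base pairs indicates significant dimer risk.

Last 7 bases (5'→3') — forward …CTGGGAT, reverse …GACCTAT.
Reverse complement of the reverse primer's last 7 bases: ATAGGTC; its first k bases are the reverse complement of the reverse primer's last k bases, so a perfect k-base overlap needs the forward primer's last k bases to equal them.
Comparing (forward last k vs required): k=1: T vs A ✗; k=2: AT vs AT ✓; k=3: GAT vs ATA ✗; k=4: GGAT vs ATAG ✗; k=5: GGGAT vs ATAGG ✗; k=6: TGGGAT vs ATAGGT ✗; k=7: CTGGGAT vs ATAGGTC ✗.
Only k = 2 is perfect, so the longest perfect 3' overlap is 2.

Longest perfect overlap: 2 complementary base pairs; below the dimer-risk threshold (threshold 3).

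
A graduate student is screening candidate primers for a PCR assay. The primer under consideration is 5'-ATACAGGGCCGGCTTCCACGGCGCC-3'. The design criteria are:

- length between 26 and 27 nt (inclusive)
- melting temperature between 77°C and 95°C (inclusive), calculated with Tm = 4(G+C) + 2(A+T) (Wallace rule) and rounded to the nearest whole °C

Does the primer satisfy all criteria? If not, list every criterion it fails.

Fails: length.

Base counts: A=4, T=3, G=8, C=10 (length 25).
length: length 25, outside 26–27 ✗
Tm: Tm = 2·7 + 4·18 = 86°C ✓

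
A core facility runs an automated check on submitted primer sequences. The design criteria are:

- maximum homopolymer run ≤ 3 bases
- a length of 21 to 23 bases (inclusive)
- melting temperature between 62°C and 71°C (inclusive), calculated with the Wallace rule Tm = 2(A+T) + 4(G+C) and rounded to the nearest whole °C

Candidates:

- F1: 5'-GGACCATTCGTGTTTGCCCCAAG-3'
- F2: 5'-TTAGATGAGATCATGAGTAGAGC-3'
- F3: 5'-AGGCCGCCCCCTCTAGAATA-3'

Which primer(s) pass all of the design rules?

F1 (23 nt, A=4 T=6 G=6 C=7): longest run = 4, exceeds 3 ✗; length 23 ✓; Tm = 2·10 + 4·13 = 72°C, outside 62–71°C ✗ — fails.
F2 (23 nt, A=8 T=6 G=7 C=2): longest run = 2 ✓; length 23 ✓; Tm = 2·14 + 4·9 = 64°C ✓ — passes.
F3 (20 nt, A=5 T=3 G=4 C=8): longest run = 5, exceeds 3 ✗; length 20, outside 21–23 ✗; Tm = 2·8 + 4·12 = 64°C ✓ — fails.

F2 only.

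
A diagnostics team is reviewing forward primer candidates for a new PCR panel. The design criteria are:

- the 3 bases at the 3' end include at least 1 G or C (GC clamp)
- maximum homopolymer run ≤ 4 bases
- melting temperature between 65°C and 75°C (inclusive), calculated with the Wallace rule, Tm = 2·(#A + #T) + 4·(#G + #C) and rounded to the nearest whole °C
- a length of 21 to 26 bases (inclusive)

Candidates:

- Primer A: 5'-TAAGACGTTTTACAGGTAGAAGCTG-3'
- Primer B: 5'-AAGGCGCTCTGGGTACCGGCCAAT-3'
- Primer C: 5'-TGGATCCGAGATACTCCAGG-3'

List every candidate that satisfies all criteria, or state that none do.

Primer A (25 nt, A=8 T=7 G=7 C=3): 3' end CTG has 2 G/C ✓; longest run = 4 ✓; Tm = 2·15 + 4·10 = 70°C ✓; length 25 ✓ — passes.
Primer B (24 nt, A=5 T=4 G=8 C=7): 3' end AAT has 0 G/C, need ≥1 ✗; longest run = 3 ✓; Tm = 2·9 + 4·15 = 78°C, outside 65–75°C ✗; length 24 ✓ — fails.
Primer C (20 nt, A=5 T=4 G=6 C=5): 3' end AGG has 2 G/C ✓; longest run = 2 ✓; Tm = 2·9 + 4·11 = 62°C, outside 65–75°C ✗; length 20, outside 21–26 ✗ — fails.

Primer A only.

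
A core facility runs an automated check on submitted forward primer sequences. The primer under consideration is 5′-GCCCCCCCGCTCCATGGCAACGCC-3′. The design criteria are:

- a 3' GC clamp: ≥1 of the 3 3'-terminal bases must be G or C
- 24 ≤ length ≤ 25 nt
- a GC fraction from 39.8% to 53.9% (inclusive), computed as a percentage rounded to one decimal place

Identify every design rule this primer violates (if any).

Fails: GC content.

Base counts: A=3, T=2, G=5, C=14 (length 24).
GC clamp: 3' end GCC has 3 G/C ✓
length: length 24 ✓
GC content: GC 19/24 = 79.2%, outside 39.8–53.9% ✗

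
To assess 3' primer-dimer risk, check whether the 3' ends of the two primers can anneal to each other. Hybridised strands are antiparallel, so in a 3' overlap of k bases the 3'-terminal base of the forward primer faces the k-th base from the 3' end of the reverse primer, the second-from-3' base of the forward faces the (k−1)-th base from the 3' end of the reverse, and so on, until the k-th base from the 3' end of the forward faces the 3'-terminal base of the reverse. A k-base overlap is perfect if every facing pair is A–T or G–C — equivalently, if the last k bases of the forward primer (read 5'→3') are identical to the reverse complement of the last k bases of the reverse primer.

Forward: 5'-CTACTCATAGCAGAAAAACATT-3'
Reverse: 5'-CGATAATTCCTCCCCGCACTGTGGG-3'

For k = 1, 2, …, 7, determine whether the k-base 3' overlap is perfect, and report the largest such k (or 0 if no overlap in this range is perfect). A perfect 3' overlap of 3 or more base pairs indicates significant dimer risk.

Longest perfect overlap: 0 complementary base pairs; below the dimer-risk threshold (threshold 3).

Last 7 bases (5'→3') — forward …AAACATT, reverse …CTGTGGG.
Reverse complement of the reverse primer's last 7 bases: CCCACAG; its first k bases are the reverse complement of the reverse primer's last k bases, so a perfect k-base overlap needs the forward primer's last k bases to equal them.
Comparing (forward last k vs required): k=1: T vs C ✗; k=2: TT vs CC ✗; k=3: ATT vs CCC ✗; k=4: CATT vs CCCA ✗; k=5: ACATT vs CCCAC ✗; k=6: AACATT vs CCCACA ✗; k=7: AAACATT vs CCCACAG ✗.
No overlap length from 1 to 7 is perfect, so the longest perfect 3' overlap is 0.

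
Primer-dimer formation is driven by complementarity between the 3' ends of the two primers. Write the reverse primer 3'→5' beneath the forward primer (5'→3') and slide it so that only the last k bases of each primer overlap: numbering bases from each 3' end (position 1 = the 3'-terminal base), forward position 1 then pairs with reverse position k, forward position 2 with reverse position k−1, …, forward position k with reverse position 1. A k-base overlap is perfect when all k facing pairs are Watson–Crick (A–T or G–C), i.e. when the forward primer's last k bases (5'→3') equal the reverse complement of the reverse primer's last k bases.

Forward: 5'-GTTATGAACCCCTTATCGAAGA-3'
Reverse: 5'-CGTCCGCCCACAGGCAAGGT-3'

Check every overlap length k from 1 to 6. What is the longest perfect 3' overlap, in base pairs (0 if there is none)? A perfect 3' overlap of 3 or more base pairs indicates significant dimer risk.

Longest perfect overlap: 1 complementary base pair; below the dimer-risk threshold (threshold 3).

Last 6 bases (5'→3') — forward …CGAAGA, reverse …CAAGGT.
Reverse complement of the reverse primer's last 6 bases: ACCTTG; its first k bases are the reverse complement of the reverse primer's last k bases, so a perfect k-base overlap needs the forward primer's last k bases to equal them.
Comparing (forward last k vs required): k=1: A vs A ✓; k=2: GA vs AC ✗; k=3: AGA vs ACC ✗; k=4: AAGA vs ACCT ✗; k=5: GAAGA vs ACCTT ✗; k=6: CGAAGA vs ACCTTG ✗.
Only k = 1 is perfect, so the longest perfect 3' overlap is 1.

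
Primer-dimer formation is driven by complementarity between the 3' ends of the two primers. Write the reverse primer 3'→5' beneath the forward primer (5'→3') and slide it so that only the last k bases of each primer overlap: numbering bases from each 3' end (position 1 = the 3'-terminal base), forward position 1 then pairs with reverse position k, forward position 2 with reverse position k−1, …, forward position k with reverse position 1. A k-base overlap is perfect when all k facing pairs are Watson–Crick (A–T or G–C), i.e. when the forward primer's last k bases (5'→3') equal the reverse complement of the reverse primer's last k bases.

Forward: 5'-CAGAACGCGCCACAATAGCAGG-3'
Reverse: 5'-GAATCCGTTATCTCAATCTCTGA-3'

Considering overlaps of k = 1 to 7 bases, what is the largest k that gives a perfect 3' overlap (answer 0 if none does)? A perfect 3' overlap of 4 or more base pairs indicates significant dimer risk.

Last 7 bases (5'→3') — forward …TAGCAGG, reverse …TCTCTGA.
Reverse complement of the reverse primer's last 7 bases: TCAGAGA; its first k bases are the reverse complement of the reverse primer's last k bases, so a perfect k-base overlap needs the forward primer's last k bases to equal them.
Comparing (forward last k vs required): k=1: G vs T ✗; k=2: GG vs TC ✗; k=3: AGG vs TCA ✗; k=4: CAGG vs TCAG ✗; k=5: GCAGG vs TCAGA ✗; k=6: AGCAGG vs TCAGAG ✗; k=7: TAGCAGG vs TCAGAGA ✗.
No overlap length from 1 to 7 is perfect, so the longest perfect 3' overlap is 0.

Longest perfect overlap: 0 complementary base pairs; below the dimer-risk threshold (threshold 4).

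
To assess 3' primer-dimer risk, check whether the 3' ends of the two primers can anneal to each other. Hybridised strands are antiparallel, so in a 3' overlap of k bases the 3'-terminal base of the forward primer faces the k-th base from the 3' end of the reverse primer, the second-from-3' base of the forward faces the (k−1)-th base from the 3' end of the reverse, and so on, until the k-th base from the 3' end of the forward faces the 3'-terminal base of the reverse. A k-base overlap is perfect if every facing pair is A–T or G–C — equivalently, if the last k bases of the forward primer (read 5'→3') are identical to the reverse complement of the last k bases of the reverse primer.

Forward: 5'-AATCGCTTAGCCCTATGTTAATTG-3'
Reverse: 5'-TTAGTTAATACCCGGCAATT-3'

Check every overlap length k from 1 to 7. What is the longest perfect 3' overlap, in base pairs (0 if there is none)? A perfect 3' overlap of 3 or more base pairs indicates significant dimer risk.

Longest perfect overlap: 5 complementary base pairs; significant dimer risk (threshold 3).

Last 7 bases (5'→3') — forward …TTAATTG, reverse …GGCAATT.
Reverse complement of the reverse primer's last 7 bases: AATTGCC; its first k bases are the reverse complement of the reverse primer's last k bases, so a perfect k-base overlap needs the forward primer's last k bases to equal them.
Comparing (forward last k vs required): k=1: G vs A ✗; k=2: TG vs AA ✗; k=3: TTG vs AAT ✗; k=4: ATTG vs AATT ✗; k=5: AATTG vs AATTG ✓; k=6: TAATTG vs AATTGC ✗; k=7: TTAATTG vs AATTGCC ✗.
Only k = 5 is perfect, so the longest perfect 3' overlap is 5.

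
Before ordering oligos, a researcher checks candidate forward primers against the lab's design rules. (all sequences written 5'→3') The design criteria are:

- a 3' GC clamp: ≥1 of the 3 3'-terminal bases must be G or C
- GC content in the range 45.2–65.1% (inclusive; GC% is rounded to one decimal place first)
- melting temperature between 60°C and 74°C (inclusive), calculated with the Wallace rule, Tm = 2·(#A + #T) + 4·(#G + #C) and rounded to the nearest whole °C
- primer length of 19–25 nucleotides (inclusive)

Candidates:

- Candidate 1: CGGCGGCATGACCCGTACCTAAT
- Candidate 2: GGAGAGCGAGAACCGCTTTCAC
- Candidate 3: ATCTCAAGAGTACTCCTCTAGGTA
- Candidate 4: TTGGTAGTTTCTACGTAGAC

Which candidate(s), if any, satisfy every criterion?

Candidate 1 (23 nt, A=5 T=4 G=6 C=8): 3' end AAT has 0 G/C, need ≥1 ✗; GC 14/23 = 60.9% ✓; Tm = 2·9 + 4·14 = 74°C ✓; length 23 ✓ — fails.
Candidate 2 (22 nt, A=6 T=3 G=7 C=6): 3' end CAC has 2 G/C ✓; GC 13/22 = 59.1% ✓; Tm = 2·9 + 4·13 = 70°C ✓; length 22 ✓ — passes.
Candidate 3 (24 nt, A=7 T=7 G=4 C=6): 3' end GTA has 1 G/C ✓; GC 10/24 = 41.7%, outside 45.2–65.1% ✗; Tm = 2·14 + 4·10 = 68°C ✓; length 24 ✓ — fails.
Candidate 4 (20 nt, A=4 T=8 G=5 C=3): 3' end GAC has 2 G/C ✓; GC 8/20 = 40.0%, outside 45.2–65.1% ✗; Tm = 2·12 + 4·8 = 56°C, outside 60–74°C ✗; length 20 ✓ — fails.

Candidate 2 only.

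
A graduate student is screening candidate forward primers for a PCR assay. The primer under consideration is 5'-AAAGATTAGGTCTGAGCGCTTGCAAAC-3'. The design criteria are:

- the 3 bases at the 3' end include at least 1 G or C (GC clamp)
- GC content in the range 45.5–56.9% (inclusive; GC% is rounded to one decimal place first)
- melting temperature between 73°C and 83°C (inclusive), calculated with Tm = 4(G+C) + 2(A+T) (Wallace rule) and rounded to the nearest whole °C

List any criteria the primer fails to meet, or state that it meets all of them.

Base counts: A=9, T=6, G=7, C=5 (length 27).
GC clamp: 3' end AAC has 1 G/C ✓
GC content: GC 12/27 = 44.4%, outside 45.5–56.9% ✗
Tm: Tm = 2·15 + 4·12 = 78°C ✓

Fails: GC content.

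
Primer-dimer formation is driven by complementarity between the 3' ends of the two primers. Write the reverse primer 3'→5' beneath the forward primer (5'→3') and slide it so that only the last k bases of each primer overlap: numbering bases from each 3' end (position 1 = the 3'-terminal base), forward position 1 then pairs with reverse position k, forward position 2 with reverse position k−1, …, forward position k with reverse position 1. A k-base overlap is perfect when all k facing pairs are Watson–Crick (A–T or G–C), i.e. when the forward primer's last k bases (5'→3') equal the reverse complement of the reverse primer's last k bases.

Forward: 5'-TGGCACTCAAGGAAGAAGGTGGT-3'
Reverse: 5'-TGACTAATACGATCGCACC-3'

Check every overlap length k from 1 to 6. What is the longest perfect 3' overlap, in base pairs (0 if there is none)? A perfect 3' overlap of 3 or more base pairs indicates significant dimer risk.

Longest perfect overlap: 3 complementary base pairs; significant dimer risk (threshold 3).

Last 6 bases (5'→3') — forward …GGTGGT, reverse …CGCACC.
Reverse complement of the reverse primer's last 6 bases: GGTGCG; its first k bases are the reverse complement of the reverse primer's last k bases, so a perfect k-base overlap needs the forward primer's last k bases to equal them.
Comparing (forward last k vs required): k=1: T vs G ✗; k=2: GT vs GG ✗; k=3: GGT vs GGT ✓; k=4: TGGT vs GGTG ✗; k=5: GTGGT vs GGTGC ✗; k=6: GGTGGT vs GGTGCG ✗.
Only k = 3 is perfect, so the longest perfect 3' overlap is 3.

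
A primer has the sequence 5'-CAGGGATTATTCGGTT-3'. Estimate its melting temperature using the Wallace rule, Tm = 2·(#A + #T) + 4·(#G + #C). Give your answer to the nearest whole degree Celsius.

Base counts: A=3, T=6, G=5, C=2 (length 16).
Tm = 2·(3+6) + 4·(5+2) = 2·9 + 4·7 = 18 + 28 = 46°C.

46°C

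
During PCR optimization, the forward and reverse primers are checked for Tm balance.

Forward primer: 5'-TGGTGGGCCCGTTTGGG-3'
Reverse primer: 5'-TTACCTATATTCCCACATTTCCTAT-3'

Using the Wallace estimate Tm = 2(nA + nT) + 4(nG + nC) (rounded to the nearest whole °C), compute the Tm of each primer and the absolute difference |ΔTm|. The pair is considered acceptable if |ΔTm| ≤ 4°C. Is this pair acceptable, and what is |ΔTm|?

|ΔTm| = 8°C; the pair is not acceptable.

Forward: A=0 T=5 G=9 C=3 → Tm = 2·5 + 4·12 = 58°C.
Reverse: A=6 T=11 G=0 C=8 → Tm = 2·17 + 4·8 = 66°C.
|ΔTm| = |58 − 66| = 8°C, > 4°C.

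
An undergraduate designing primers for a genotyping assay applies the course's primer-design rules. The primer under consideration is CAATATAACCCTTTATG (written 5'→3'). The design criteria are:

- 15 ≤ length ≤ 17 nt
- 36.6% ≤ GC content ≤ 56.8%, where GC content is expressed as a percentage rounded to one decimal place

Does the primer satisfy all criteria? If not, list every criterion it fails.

Base counts: A=6, T=6, G=1, C=4 (length 17).
length: length 17 ✓
GC content: GC 5/17 = 29.4%, outside 36.6–56.8% ✗

Fails: GC content.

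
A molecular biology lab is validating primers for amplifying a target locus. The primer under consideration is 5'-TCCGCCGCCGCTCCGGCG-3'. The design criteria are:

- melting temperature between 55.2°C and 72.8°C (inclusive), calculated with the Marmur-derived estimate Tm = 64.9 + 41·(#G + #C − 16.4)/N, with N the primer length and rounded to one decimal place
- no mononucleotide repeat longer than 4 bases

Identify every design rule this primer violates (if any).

Base counts: A=0, T=2, G=6, C=10 (length 18).
Tm: Tm = 64.9 + 41·(16 − 16.4)/18 = 64.0°C ✓
homopolymer run: longest run = 2 ✓

Meets all criteria.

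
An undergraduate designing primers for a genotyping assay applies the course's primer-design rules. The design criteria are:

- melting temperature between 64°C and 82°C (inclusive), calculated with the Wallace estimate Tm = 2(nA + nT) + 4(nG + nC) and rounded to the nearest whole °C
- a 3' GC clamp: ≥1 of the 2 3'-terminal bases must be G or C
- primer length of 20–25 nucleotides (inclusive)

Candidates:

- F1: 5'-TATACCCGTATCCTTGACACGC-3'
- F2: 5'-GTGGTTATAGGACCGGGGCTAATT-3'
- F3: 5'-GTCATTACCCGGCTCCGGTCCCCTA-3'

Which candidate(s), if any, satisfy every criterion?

F1 (22 nt, A=5 T=6 G=3 C=8): Tm = 2·11 + 4·11 = 66°C ✓; 3' end GC has 2 G/C ✓; length 22 ✓ — passes.
F2 (24 nt, A=5 T=7 G=9 C=3): Tm = 2·12 + 4·12 = 72°C ✓; 3' end TT has 0 G/C, need ≥1 ✗; length 24 ✓ — fails.
F3 (25 nt, A=3 T=6 G=5 C=11): Tm = 2·9 + 4·16 = 82°C ✓; 3' end TA has 0 G/C, need ≥1 ✗; length 25 ✓ — fails.

F1 only.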